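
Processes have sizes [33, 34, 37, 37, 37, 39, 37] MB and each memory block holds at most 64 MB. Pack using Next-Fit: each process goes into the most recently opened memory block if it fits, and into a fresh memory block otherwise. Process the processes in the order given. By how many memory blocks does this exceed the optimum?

0

Next-Fit: [33] [34] [37] [37] [37] [39] [37] → 7 memory blocks.
7 processes exceed 32 MB (half the capacity), and no two of those can share a memory block, so at least 7 memory blocks are needed.
So 7 is already optimal.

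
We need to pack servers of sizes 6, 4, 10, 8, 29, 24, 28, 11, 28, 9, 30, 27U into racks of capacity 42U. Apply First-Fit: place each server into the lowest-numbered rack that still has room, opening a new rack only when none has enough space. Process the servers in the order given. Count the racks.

7

rack 1: place 6U, 36U left
rack 1: place 4U, 32U left
rack 1: place 10U, 22U left
rack 1: place 8U, 14U left
rack 2: place 29U, 13U left
rack 3: place 24U, 18U left
rack 4: place 28U, 14U left
rack 1: place 11U, 3U left
rack 5: place 28U, 14U left
rack 2: place 9U, 4U left
rack 6: place 30U, 12U left
rack 7: place 27U, 15U left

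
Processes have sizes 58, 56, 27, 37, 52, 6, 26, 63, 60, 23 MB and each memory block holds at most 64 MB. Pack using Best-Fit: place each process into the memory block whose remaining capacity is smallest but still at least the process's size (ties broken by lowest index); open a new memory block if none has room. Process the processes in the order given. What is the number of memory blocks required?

58 MB → memory block 1 (remaining 6 MB)
56 MB → memory block 2 (remaining 8 MB)
27 MB → memory block 3 (remaining 37 MB)
37 MB → memory block 3 (remaining 0 MB)
52 MB → memory block 4 (remaining 12 MB)
6 MB → memory block 1 (remaining 0 MB)
26 MB → memory block 5 (remaining 38 MB)
63 MB → memory block 6 (remaining 1 MB)
60 MB → memory block 7 (remaining 4 MB)
23 MB → memory block 5 (remaining 15 MB)

7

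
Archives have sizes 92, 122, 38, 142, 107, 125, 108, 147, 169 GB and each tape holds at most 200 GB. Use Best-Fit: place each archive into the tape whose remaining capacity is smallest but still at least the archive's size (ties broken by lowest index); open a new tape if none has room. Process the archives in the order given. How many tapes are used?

Put 92 GB in tape 1; 108 GB remain.
Put 122 GB in tape 2; 78 GB remain.
Put 38 GB in tape 2; 40 GB remain.
Put 142 GB in tape 3; 58 GB remain.
Put 107 GB in tape 1; 1 GB remain.
Put 125 GB in tape 4; 75 GB remain.
Put 108 GB in tape 5; 92 GB remain.
Put 147 GB in tape 6; 53 GB remain.
Put 169 GB in tape 7; 31 GB remain.

7 tapes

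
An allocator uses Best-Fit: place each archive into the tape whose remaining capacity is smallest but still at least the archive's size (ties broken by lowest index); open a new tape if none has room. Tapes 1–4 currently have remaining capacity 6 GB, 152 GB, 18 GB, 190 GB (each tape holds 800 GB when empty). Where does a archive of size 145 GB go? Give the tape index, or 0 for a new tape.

Tapes with room: tape 2 (152 GB), tape 4 (190 GB).
Tightest fit is tape 2 with 152 GB free.

2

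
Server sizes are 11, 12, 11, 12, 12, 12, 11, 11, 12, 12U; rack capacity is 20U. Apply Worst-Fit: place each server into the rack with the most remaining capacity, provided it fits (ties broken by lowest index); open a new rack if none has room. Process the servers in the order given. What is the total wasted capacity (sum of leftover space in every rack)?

84

11U → rack 1 (remaining 9U)
12U → rack 2 (remaining 8U)
11U → rack 3 (remaining 9U)
12U → rack 4 (remaining 8U)
12U → rack 5 (remaining 8U)
12U → rack 6 (remaining 8U)
11U → rack 7 (remaining 9U)
11U → rack 8 (remaining 9U)
12U → rack 9 (remaining 8U)
12U → rack 10 (remaining 8U)
10 racks × 20U = 200U; used 116U; unused 84U.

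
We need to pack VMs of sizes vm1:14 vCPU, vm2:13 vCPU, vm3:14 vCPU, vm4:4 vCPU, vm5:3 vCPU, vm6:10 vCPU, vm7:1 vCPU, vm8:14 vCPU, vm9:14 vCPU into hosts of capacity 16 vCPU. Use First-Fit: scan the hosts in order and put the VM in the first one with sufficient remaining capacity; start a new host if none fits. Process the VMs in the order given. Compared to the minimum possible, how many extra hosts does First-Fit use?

First-Fit: [14,1] [13,3] [14] [4,10] [14] [14] → 6 hosts.
Total size 87 vCPU; any packing needs at least ⌈87/16⌉ = 6 hosts.
So 6 is already optimal.

0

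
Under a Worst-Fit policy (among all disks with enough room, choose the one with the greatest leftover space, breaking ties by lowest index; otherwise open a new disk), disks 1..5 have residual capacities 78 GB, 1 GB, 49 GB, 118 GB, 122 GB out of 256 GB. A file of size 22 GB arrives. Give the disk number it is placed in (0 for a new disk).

Disks with room: disk 1 (78 GB), disk 3 (49 GB), disk 4 (118 GB), disk 5 (122 GB).
Most room is disk 5 with 122 GB free.

5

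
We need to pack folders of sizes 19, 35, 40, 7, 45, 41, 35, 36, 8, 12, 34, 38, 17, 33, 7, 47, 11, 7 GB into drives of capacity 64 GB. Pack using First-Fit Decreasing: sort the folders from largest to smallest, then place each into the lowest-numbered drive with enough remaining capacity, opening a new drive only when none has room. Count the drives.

10

Sorted descending: 47, 45, 41, 40, 38, 36, 35, 35, 34, 33, 19, 17, 12, 11, 8, 7, 7, 7.
Put 47 GB in drive 1; 17 GB remain.
Put 45 GB in drive 2; 19 GB remain.
Put 41 GB in drive 3; 23 GB remain.
Put 40 GB in drive 4; 24 GB remain.
Put 38 GB in drive 5; 26 GB remain.
Put 36 GB in drive 6; 28 GB remain.
Put 35 GB in drive 7; 29 GB remain.
Put 35 GB in drive 8; 29 GB remain.
Put 34 GB in drive 9; 30 GB remain.
Put 33 GB in drive 10; 31 GB remain.
Put 19 GB in drive 2; 0 GB remain.
Put 17 GB in drive 1; 0 GB remain.
Put 12 GB in drive 3; 11 GB remain.
Put 11 GB in drive 3; 0 GB remain.
Put 8 GB in drive 4; 16 GB remain.
Put 7 GB in drive 4; 9 GB remain.
Put 7 GB in drive 4; 2 GB remain.
Put 7 GB in drive 5; 19 GB remain.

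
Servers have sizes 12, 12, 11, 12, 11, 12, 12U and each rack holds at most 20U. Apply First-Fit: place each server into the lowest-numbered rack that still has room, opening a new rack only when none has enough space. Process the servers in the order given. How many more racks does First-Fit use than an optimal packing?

0

First-Fit: [12] [12] [11] [12] [11] [12] [12] → 7 racks.
7 servers exceed 10U (half the capacity), and no two of those can share a rack, so at least 7 racks are needed.
So 7 is already optimal.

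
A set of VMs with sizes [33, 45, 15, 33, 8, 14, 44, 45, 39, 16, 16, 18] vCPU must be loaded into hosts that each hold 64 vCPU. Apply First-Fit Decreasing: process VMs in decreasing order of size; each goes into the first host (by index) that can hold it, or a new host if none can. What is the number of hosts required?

Sorted descending: 45, 45, 44, 39, 33, 33, 18, 16, 16, 15, 14, 8.
Put 45 vCPU in host 1; 19 vCPU remain.
Put 45 vCPU in host 2; 19 vCPU remain.
Put 44 vCPU in host 3; 20 vCPU remain.
Put 39 vCPU in host 4; 25 vCPU remain.
Put 33 vCPU in host 5; 31 vCPU remain.
Put 33 vCPU in host 6; 31 vCPU remain.
Put 18 vCPU in host 1; 1 vCPU remain.
Put 16 vCPU in host 2; 3 vCPU remain.
Put 16 vCPU in host 3; 4 vCPU remain.
Put 15 vCPU in host 4; 10 vCPU remain.
Put 14 vCPU in host 5; 17 vCPU remain.
Put 8 vCPU in host 4; 2 vCPU remain.

6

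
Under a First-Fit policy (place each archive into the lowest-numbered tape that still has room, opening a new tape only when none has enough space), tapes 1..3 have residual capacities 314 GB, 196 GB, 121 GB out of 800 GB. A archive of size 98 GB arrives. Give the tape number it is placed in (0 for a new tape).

Tapes with room: tape 1 (314 GB), tape 2 (196 GB), tape 3 (121 GB).
The first with room is tape 1.

1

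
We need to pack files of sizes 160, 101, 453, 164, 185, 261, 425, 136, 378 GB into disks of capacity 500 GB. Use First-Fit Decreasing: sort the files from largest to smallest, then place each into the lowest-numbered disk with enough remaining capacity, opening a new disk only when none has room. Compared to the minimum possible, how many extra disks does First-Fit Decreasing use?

0

First-Fit Decreasing: [453] [425] [378,101] [261,185] [164,160,136] → 5 disks.
Total size 2263 GB; any packing needs at least ⌈2263/500⌉ = 5 disks.
So 5 is already optimal.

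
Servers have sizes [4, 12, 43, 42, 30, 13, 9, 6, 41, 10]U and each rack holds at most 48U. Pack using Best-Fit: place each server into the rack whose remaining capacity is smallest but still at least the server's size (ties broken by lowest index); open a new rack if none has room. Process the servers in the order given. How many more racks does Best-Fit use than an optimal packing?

0

Best-Fit: [4,12,30] [43] [42,6] [13,9,10] [41] → 5 racks.
Total size 210U; any packing needs at least ⌈210/48⌉ = 5 racks.
So 5 is already optimal.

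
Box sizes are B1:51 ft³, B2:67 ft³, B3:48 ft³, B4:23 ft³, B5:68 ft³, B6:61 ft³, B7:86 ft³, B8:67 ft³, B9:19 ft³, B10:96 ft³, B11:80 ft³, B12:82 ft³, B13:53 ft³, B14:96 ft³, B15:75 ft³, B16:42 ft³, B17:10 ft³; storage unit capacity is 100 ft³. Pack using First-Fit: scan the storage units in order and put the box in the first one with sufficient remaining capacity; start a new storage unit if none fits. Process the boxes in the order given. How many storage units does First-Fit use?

12

storage unit 1: place B1 (51 ft³), 49 ft³ left
storage unit 2: place B2 (67 ft³), 33 ft³ left
storage unit 1: place B3 (48 ft³), 1 ft³ left
storage unit 2: place B4 (23 ft³), 10 ft³ left
storage unit 3: place B5 (68 ft³), 32 ft³ left
storage unit 4: place B6 (61 ft³), 39 ft³ left
storage unit 5: place B7 (86 ft³), 14 ft³ left
storage unit 6: place B8 (67 ft³), 33 ft³ left
storage unit 3: place B9 (19 ft³), 13 ft³ left
storage unit 7: place B10 (96 ft³), 4 ft³ left
storage unit 8: place B11 (80 ft³), 20 ft³ left
storage unit 9: place B12 (82 ft³), 18 ft³ left
storage unit 10: place B13 (53 ft³), 47 ft³ left
storage unit 11: place B14 (96 ft³), 4 ft³ left
storage unit 12: place B15 (75 ft³), 25 ft³ left
storage unit 10: place B16 (42 ft³), 5 ft³ left
storage unit 2: place B17 (10 ft³), 0 ft³ left
Final storage units: [51,48] [67,23,10] [68,19] [61] [86] [67] [96] [80] [82] [53,42] [96] [75].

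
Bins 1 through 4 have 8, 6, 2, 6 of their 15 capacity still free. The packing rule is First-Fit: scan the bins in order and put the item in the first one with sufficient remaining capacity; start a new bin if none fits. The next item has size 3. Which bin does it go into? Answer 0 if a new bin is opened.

Bins with room: bin 1 (8), bin 2 (6), bin 4 (6).
The first with room is bin 1.

1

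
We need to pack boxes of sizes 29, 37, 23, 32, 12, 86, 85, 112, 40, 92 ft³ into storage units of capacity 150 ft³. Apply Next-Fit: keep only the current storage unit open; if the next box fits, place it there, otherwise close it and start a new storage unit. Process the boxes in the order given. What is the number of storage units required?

Put 29 ft³ in storage unit 1; 121 ft³ remain.
Put 37 ft³ in storage unit 1; 84 ft³ remain.
Put 23 ft³ in storage unit 1; 61 ft³ remain.
Put 32 ft³ in storage unit 1; 29 ft³ remain.
Put 12 ft³ in storage unit 1; 17 ft³ remain.
Put 86 ft³ in storage unit 2; 64 ft³ remain.
Put 85 ft³ in storage unit 3; 65 ft³ remain.
Put 112 ft³ in storage unit 4; 38 ft³ remain.
Put 40 ft³ in storage unit 5; 110 ft³ remain.
Put 92 ft³ in storage unit 5; 18 ft³ remain.

5 storage units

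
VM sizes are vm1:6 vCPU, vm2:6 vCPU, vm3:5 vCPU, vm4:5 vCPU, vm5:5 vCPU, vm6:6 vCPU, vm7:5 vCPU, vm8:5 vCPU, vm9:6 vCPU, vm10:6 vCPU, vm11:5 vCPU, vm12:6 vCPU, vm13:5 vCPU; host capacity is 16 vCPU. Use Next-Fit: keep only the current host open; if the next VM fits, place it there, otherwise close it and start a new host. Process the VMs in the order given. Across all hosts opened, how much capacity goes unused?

host 1: place vm1 (6 vCPU), 10 vCPU left
host 1: place vm2 (6 vCPU), 4 vCPU left
host 2: place vm3 (5 vCPU), 11 vCPU left
host 2: place vm4 (5 vCPU), 6 vCPU left
host 2: place vm5 (5 vCPU), 1 vCPU left
host 3: place vm6 (6 vCPU), 10 vCPU left
host 3: place vm7 (5 vCPU), 5 vCPU left
host 3: place vm8 (5 vCPU), 0 vCPU left
host 4: place vm9 (6 vCPU), 10 vCPU left
host 4: place vm10 (6 vCPU), 4 vCPU left
host 5: place vm11 (5 vCPU), 11 vCPU left
host 5: place vm12 (6 vCPU), 5 vCPU left
host 5: place vm13 (5 vCPU), 0 vCPU left
5 hosts × 16 vCPU = 80 vCPU; used 71 vCPU; unused 9 vCPU.

9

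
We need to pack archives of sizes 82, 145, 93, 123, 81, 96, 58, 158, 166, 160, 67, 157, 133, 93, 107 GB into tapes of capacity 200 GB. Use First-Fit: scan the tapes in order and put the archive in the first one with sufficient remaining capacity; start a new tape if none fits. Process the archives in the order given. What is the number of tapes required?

tape 1: place 82 GB, 118 GB left
tape 2: place 145 GB, 55 GB left
tape 1: place 93 GB, 25 GB left
tape 3: place 123 GB, 77 GB left
tape 4: place 81 GB, 119 GB left
tape 4: place 96 GB, 23 GB left
tape 3: place 58 GB, 19 GB left
tape 5: place 158 GB, 42 GB left
tape 6: place 166 GB, 34 GB left
tape 7: place 160 GB, 40 GB left
tape 8: place 67 GB, 133 GB left
tape 9: place 157 GB, 43 GB left
tape 8: place 133 GB, 0 GB left
tape 10: place 93 GB, 107 GB left
tape 10: place 107 GB, 0 GB left
Final tapes: [82,93] [145] [123,58] [81,96] [158] [166] [160] [67,133] [157] [93,107].

10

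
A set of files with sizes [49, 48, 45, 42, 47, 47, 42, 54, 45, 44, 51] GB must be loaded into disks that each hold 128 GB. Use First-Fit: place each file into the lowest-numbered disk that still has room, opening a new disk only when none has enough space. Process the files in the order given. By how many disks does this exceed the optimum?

First-Fit: [49,48] [45,42] [47,47] [42,54] [45,44] [51] → 6 disks.
Total size 514 GB; any packing needs at least ⌈514/128⌉ = 5 disks.
An optimal packing achieves that bound: [54,51] [49,48] [47,47] [45,45] [44,42,42] → 5 disks.
Excess: 6 − 5 = 1.

1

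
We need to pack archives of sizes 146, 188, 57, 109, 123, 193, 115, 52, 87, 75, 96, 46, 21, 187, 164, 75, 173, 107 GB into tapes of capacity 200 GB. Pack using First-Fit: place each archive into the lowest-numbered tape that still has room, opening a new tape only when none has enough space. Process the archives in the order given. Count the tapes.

tape 1: place 146 GB, 54 GB left
tape 2: place 188 GB, 12 GB left
tape 3: place 57 GB, 143 GB left
tape 3: place 109 GB, 34 GB left
tape 4: place 123 GB, 77 GB left
tape 5: place 193 GB, 7 GB left
tape 6: place 115 GB, 85 GB left
tape 1: place 52 GB, 2 GB left
tape 7: place 87 GB, 113 GB left
tape 4: place 75 GB, 2 GB left
tape 7: place 96 GB, 17 GB left
tape 6: place 46 GB, 39 GB left
tape 3: place 21 GB, 13 GB left
tape 8: place 187 GB, 13 GB left
tape 9: place 164 GB, 36 GB left
tape 10: place 75 GB, 125 GB left
tape 11: place 173 GB, 27 GB left
tape 10: place 107 GB, 18 GB left
Final tapes: [146,52] [188] [57,109,21] [123,75] [193] [115,46] [87,96] [187] [164] [75,107] [173].

11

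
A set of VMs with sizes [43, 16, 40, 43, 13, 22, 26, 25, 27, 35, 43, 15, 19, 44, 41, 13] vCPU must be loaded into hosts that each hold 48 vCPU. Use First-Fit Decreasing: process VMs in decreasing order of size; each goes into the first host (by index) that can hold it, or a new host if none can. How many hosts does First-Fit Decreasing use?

Sorted descending: 44, 43, 43, 43, 41, 40, 35, 27, 26, 25, 22, 19, 16, 15, 13, 13.
44 vCPU → host 1 (remaining 4 vCPU)
43 vCPU → host 2 (remaining 5 vCPU)
43 vCPU → host 3 (remaining 5 vCPU)
43 vCPU → host 4 (remaining 5 vCPU)
41 vCPU → host 5 (remaining 7 vCPU)
40 vCPU → host 6 (remaining 8 vCPU)
35 vCPU → host 7 (remaining 13 vCPU)
27 vCPU → host 8 (remaining 21 vCPU)
26 vCPU → host 9 (remaining 22 vCPU)
25 vCPU → host 10 (remaining 23 vCPU)
22 vCPU → host 9 (remaining 0 vCPU)
19 vCPU → host 8 (remaining 2 vCPU)
16 vCPU → host 10 (remaining 7 vCPU)
15 vCPU → host 11 (remaining 33 vCPU)
13 vCPU → host 7 (remaining 0 vCPU)
13 vCPU → host 11 (remaining 20 vCPU)

11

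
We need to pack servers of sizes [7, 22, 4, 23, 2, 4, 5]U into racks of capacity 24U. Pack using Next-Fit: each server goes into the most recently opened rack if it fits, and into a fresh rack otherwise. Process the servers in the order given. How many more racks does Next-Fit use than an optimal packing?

2

Next-Fit: [7] [22] [4] [23] [2,4,5] → 5 racks.
Total size 67U; any packing needs at least ⌈67/24⌉ = 3 racks.
An optimal packing achieves that bound: [23] [22,2] [7,5,4,4] → 3 racks.
Excess: 5 − 3 = 2.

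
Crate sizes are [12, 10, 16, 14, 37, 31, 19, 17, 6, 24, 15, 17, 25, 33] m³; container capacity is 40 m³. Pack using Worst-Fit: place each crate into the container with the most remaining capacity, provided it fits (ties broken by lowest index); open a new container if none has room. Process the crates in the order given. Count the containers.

9 containers

container 1: place 12 m³, 28 m³ left
container 1: place 10 m³, 18 m³ left
container 1: place 16 m³, 2 m³ left
container 2: place 14 m³, 26 m³ left
container 3: place 37 m³, 3 m³ left
container 4: place 31 m³, 9 m³ left
container 2: place 19 m³, 7 m³ left
container 5: place 17 m³, 23 m³ left
container 5: place 6 m³, 17 m³ left
container 6: place 24 m³, 16 m³ left
container 5: place 15 m³, 2 m³ left
container 7: place 17 m³, 23 m³ left
container 8: place 25 m³, 15 m³ left
container 9: place 33 m³, 7 m³ left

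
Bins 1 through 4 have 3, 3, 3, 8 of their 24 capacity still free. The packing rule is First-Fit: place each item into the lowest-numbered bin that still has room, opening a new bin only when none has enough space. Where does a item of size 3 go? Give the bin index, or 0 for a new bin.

Bins with room: bin 1 (3), bin 2 (3), bin 3 (3), bin 4 (8).
The first with room is bin 1.

1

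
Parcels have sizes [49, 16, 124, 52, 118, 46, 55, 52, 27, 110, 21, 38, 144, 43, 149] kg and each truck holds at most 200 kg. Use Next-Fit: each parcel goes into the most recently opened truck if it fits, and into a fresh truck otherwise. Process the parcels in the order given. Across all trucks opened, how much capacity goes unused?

156

truck 1: place 49 kg, 151 kg left
truck 1: place 16 kg, 135 kg left
truck 1: place 124 kg, 11 kg left
truck 2: place 52 kg, 148 kg left
truck 2: place 118 kg, 30 kg left
truck 3: place 46 kg, 154 kg left
truck 3: place 55 kg, 99 kg left
truck 3: place 52 kg, 47 kg left
truck 3: place 27 kg, 20 kg left
truck 4: place 110 kg, 90 kg left
truck 4: place 21 kg, 69 kg left
truck 4: place 38 kg, 31 kg left
truck 5: place 144 kg, 56 kg left
truck 5: place 43 kg, 13 kg left
truck 6: place 149 kg, 51 kg left
6 trucks × 200 kg = 1200 kg; used 1044 kg; unused 156 kg.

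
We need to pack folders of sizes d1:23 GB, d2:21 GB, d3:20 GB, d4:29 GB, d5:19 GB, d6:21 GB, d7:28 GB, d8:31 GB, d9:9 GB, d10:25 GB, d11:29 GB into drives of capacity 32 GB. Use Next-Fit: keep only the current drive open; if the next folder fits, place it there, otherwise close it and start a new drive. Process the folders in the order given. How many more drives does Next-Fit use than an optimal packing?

Next-Fit: [23] [21] [20] [29] [19] [21] [28] [31] [9] [25] [29] → 11 drives.
10 folders exceed 16 GB (half the capacity), and no two of those can share a drive, so at least 10 drives are needed.
An optimal packing achieves that bound: [31] [29] [29] [28] [25] [23,9] [21] [21] [20] [19] → 10 drives.
Excess: 11 − 10 = 1.

1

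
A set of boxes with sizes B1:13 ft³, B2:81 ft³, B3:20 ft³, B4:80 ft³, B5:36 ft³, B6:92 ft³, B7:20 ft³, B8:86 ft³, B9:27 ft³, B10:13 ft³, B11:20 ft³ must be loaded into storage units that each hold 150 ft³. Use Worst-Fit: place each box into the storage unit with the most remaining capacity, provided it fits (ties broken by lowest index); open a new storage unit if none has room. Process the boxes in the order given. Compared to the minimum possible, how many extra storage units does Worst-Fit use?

Worst-Fit: [13,81,20] [80,36] [92,20,13] [86,27,20] → 4 storage units.
Total size 488 ft³; any packing needs at least ⌈488/150⌉ = 4 storage units.
So 4 is already optimal.

0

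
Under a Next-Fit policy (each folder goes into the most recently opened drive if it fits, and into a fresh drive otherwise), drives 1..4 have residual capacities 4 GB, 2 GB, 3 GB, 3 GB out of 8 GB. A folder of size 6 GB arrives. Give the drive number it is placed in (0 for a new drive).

0

Next-Fit only looks at drive 4, which has 3 GB free.
6 GB does not fit, so a new drive is opened.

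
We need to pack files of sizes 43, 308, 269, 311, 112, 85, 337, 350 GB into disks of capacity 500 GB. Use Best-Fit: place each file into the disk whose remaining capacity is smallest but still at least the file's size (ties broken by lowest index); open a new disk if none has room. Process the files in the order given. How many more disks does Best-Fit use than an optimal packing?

0

Best-Fit: [43,308,112] [269] [311,85] [337] [350] → 5 disks.
5 files exceed 250 GB (half the capacity), and no two of those can share a disk, so at least 5 disks are needed.
So 5 is already optimal.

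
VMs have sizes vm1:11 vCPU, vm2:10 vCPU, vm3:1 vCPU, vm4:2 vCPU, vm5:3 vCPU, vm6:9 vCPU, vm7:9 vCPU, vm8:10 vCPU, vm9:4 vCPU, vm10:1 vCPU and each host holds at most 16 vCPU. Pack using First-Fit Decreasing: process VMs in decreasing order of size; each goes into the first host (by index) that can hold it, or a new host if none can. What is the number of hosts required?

Sorted descending: 11, 10, 10, 9, 9, 4, 3, 2, 1, 1.
11 vCPU → host 1 (remaining 5 vCPU)
10 vCPU → host 2 (remaining 6 vCPU)
10 vCPU → host 3 (remaining 6 vCPU)
9 vCPU → host 4 (remaining 7 vCPU)
9 vCPU → host 5 (remaining 7 vCPU)
4 vCPU → host 1 (remaining 1 vCPU)
3 vCPU → host 2 (remaining 3 vCPU)
2 vCPU → host 2 (remaining 1 vCPU)
1 vCPU → host 1 (remaining 0 vCPU)
1 vCPU → host 2 (remaining 0 vCPU)

5 hosts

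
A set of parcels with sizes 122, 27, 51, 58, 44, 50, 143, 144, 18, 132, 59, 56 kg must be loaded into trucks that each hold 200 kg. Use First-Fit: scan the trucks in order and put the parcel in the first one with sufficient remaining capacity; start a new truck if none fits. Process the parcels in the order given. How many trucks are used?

5

Put 122 kg in truck 1; 78 kg remain.
Put 27 kg in truck 1; 51 kg remain.
Put 51 kg in truck 1; 0 kg remain.
Put 58 kg in truck 2; 142 kg remain.
Put 44 kg in truck 2; 98 kg remain.
Put 50 kg in truck 2; 48 kg remain.
Put 143 kg in truck 3; 57 kg remain.
Put 144 kg in truck 4; 56 kg remain.
Put 18 kg in truck 2; 30 kg remain.
Put 132 kg in truck 5; 68 kg remain.
Put 59 kg in truck 5; 9 kg remain.
Put 56 kg in truck 3; 1 kg remain.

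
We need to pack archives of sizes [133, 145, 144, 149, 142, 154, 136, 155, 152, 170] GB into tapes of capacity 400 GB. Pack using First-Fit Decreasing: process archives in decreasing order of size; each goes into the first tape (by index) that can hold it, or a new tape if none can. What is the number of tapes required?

Sorted descending: 170, 155, 154, 152, 149, 145, 144, 142, 136, 133.
Put 170 GB in tape 1; 230 GB remain.
Put 155 GB in tape 1; 75 GB remain.
Put 154 GB in tape 2; 246 GB remain.
Put 152 GB in tape 2; 94 GB remain.
Put 149 GB in tape 3; 251 GB remain.
Put 145 GB in tape 3; 106 GB remain.
Put 144 GB in tape 4; 256 GB remain.
Put 142 GB in tape 4; 114 GB remain.
Put 136 GB in tape 5; 264 GB remain.
Put 133 GB in tape 5; 131 GB remain.
Final tapes: [170,155] [154,152] [149,145] [144,142] [136,133].

5 tapes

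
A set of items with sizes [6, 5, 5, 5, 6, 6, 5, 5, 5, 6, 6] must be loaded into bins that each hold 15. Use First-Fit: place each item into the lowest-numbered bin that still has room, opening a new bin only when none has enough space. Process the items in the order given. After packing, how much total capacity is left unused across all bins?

15

bin 1: place 6, 9 left
bin 1: place 5, 4 left
bin 2: place 5, 10 left
bin 2: place 5, 5 left
bin 3: place 6, 9 left
bin 3: place 6, 3 left
bin 2: place 5, 0 left
bin 4: place 5, 10 left
bin 4: place 5, 5 left
bin 5: place 6, 9 left
bin 5: place 6, 3 left
5 bins × 15 = 75; used 60; unused 15.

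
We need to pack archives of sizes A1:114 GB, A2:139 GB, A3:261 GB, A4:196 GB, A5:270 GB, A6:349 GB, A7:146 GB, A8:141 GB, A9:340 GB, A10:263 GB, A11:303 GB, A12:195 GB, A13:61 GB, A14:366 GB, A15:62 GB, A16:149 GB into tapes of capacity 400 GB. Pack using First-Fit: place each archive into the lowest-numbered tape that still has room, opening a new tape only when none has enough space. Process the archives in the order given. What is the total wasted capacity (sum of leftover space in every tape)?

645

A1 (114 GB) → tape 1 (remaining 286 GB)
A2 (139 GB) → tape 1 (remaining 147 GB)
A3 (261 GB) → tape 2 (remaining 139 GB)
A4 (196 GB) → tape 3 (remaining 204 GB)
A5 (270 GB) → tape 4 (remaining 130 GB)
A6 (349 GB) → tape 5 (remaining 51 GB)
A7 (146 GB) → tape 1 (remaining 1 GB)
A8 (141 GB) → tape 3 (remaining 63 GB)
A9 (340 GB) → tape 6 (remaining 60 GB)
A10 (263 GB) → tape 7 (remaining 137 GB)
A11 (303 GB) → tape 8 (remaining 97 GB)
A12 (195 GB) → tape 9 (remaining 205 GB)
A13 (61 GB) → tape 2 (remaining 78 GB)
A14 (366 GB) → tape 10 (remaining 34 GB)
A15 (62 GB) → tape 2 (remaining 16 GB)
A16 (149 GB) → tape 9 (remaining 56 GB)
10 tapes × 400 GB = 4000 GB; used 3355 GB; unused 645 GB.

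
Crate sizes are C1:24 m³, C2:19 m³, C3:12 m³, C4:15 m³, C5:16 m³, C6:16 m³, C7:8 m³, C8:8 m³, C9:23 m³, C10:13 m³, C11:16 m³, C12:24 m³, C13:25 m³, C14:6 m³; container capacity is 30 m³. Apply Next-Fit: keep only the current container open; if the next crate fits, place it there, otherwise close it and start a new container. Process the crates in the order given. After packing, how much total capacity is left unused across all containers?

C1 (24 m³) → container 1 (remaining 6 m³)
C2 (19 m³) → container 2 (remaining 11 m³)
C3 (12 m³) → container 3 (remaining 18 m³)
C4 (15 m³) → container 3 (remaining 3 m³)
C5 (16 m³) → container 4 (remaining 14 m³)
C6 (16 m³) → container 5 (remaining 14 m³)
C7 (8 m³) → container 5 (remaining 6 m³)
C8 (8 m³) → container 6 (remaining 22 m³)
C9 (23 m³) → container 7 (remaining 7 m³)
C10 (13 m³) → container 8 (remaining 17 m³)
C11 (16 m³) → container 8 (remaining 1 m³)
C12 (24 m³) → container 9 (remaining 6 m³)
C13 (25 m³) → container 10 (remaining 5 m³)
C14 (6 m³) → container 11 (remaining 24 m³)
11 containers × 30 m³ = 330 m³; used 225 m³; unused 105 m³.

105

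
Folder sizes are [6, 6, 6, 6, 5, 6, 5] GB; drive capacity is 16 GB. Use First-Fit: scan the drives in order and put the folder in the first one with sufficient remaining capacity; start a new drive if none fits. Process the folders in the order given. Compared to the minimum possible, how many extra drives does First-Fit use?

First-Fit: [6,6] [6,6] [5,6,5] → 3 drives.
Total size 40 GB; any packing needs at least ⌈40/16⌉ = 3 drives.
So 3 is already optimal.

0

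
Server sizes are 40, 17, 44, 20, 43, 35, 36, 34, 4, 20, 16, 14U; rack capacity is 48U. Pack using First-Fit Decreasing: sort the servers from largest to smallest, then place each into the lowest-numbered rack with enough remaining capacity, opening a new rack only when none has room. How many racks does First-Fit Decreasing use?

Sorted descending: 44, 43, 40, 36, 35, 34, 20, 20, 17, 16, 14, 4.
Put 44U in rack 1; 4U remain.
Put 43U in rack 2; 5U remain.
Put 40U in rack 3; 8U remain.
Put 36U in rack 4; 12U remain.
Put 35U in rack 5; 13U remain.
Put 34U in rack 6; 14U remain.
Put 20U in rack 7; 28U remain.
Put 20U in rack 7; 8U remain.
Put 17U in rack 8; 31U remain.
Put 16U in rack 8; 15U remain.
Put 14U in rack 6; 0U remain.
Put 4U in rack 1; 0U remain.

8 racks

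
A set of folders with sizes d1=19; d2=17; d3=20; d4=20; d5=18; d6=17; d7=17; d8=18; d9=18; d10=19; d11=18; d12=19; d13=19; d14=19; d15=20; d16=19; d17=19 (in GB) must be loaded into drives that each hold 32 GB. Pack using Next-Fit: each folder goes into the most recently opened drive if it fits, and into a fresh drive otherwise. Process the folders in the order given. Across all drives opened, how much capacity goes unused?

d1 (19 GB) → drive 1 (remaining 13 GB)
d2 (17 GB) → drive 2 (remaining 15 GB)
d3 (20 GB) → drive 3 (remaining 12 GB)
d4 (20 GB) → drive 4 (remaining 12 GB)
d5 (18 GB) → drive 5 (remaining 14 GB)
d6 (17 GB) → drive 6 (remaining 15 GB)
d7 (17 GB) → drive 7 (remaining 15 GB)
d8 (18 GB) → drive 8 (remaining 14 GB)
d9 (18 GB) → drive 9 (remaining 14 GB)
d10 (19 GB) → drive 10 (remaining 13 GB)
d11 (18 GB) → drive 11 (remaining 14 GB)
d12 (19 GB) → drive 12 (remaining 13 GB)
d13 (19 GB) → drive 13 (remaining 13 GB)
d14 (19 GB) → drive 14 (remaining 13 GB)
d15 (20 GB) → drive 15 (remaining 12 GB)
d16 (19 GB) → drive 16 (remaining 13 GB)
d17 (19 GB) → drive 17 (remaining 13 GB)
17 drives × 32 GB = 544 GB; used 316 GB; unused 228 GB.

228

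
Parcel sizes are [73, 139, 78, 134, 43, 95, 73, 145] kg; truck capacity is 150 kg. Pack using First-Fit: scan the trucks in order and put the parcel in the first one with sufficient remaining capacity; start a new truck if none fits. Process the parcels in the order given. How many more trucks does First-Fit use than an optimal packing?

1

First-Fit: [73,43] [139] [78] [134] [95] [73] [145] → 7 trucks.
Total size 780 kg; any packing needs at least ⌈780/150⌉ = 6 trucks.
An optimal packing achieves that bound: [145] [139] [134] [95,43] [78] [73,73] → 6 trucks.
Excess: 7 − 6 = 1.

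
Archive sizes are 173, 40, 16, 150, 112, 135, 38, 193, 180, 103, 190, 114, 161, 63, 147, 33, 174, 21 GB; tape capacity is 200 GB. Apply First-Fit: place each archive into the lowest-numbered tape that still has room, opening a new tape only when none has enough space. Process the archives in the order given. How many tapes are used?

12

173 GB → tape 1 (remaining 27 GB)
40 GB → tape 2 (remaining 160 GB)
16 GB → tape 1 (remaining 11 GB)
150 GB → tape 2 (remaining 10 GB)
112 GB → tape 3 (remaining 88 GB)
135 GB → tape 4 (remaining 65 GB)
38 GB → tape 3 (remaining 50 GB)
193 GB → tape 5 (remaining 7 GB)
180 GB → tape 6 (remaining 20 GB)
103 GB → tape 7 (remaining 97 GB)
190 GB → tape 8 (remaining 10 GB)
114 GB → tape 9 (remaining 86 GB)
161 GB → tape 10 (remaining 39 GB)
63 GB → tape 4 (remaining 2 GB)
147 GB → tape 11 (remaining 53 GB)
33 GB → tape 3 (remaining 17 GB)
174 GB → tape 12 (remaining 26 GB)
21 GB → tape 7 (remaining 76 GB)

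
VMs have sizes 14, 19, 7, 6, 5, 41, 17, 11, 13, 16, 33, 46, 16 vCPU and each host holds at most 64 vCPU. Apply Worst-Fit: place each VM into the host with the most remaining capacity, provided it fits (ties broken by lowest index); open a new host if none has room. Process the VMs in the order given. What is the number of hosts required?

4

host 1: place 14 vCPU, 50 vCPU left
host 1: place 19 vCPU, 31 vCPU left
host 1: place 7 vCPU, 24 vCPU left
host 1: place 6 vCPU, 18 vCPU left
host 1: place 5 vCPU, 13 vCPU left
host 2: place 41 vCPU, 23 vCPU left
host 2: place 17 vCPU, 6 vCPU left
host 1: place 11 vCPU, 2 vCPU left
host 3: place 13 vCPU, 51 vCPU left
host 3: place 16 vCPU, 35 vCPU left
host 3: place 33 vCPU, 2 vCPU left
host 4: place 46 vCPU, 18 vCPU left
host 4: place 16 vCPU, 2 vCPU left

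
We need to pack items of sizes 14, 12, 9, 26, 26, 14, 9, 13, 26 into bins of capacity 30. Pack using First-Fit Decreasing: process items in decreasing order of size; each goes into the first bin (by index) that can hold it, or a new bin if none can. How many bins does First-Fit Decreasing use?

Sorted descending: 26, 26, 26, 14, 14, 13, 12, 9, 9.
26 → bin 1 (remaining 4)
26 → bin 2 (remaining 4)
26 → bin 3 (remaining 4)
14 → bin 4 (remaining 16)
14 → bin 4 (remaining 2)
13 → bin 5 (remaining 17)
12 → bin 5 (remaining 5)
9 → bin 6 (remaining 21)
9 → bin 6 (remaining 12)

6 bins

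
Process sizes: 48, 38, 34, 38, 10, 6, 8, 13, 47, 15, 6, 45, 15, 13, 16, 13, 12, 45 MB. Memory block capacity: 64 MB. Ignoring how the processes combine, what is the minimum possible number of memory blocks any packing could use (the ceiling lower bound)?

7 memory blocks

Total size = 48 + 38 + 34 + 38 + 10 + 6 + 8 + 13 + 47 + 15 + 6 + 45 + 15 + 13 + 16 + 13 + 12 + 45 = 422 MB.
⌈422 / 64⌉ = 7.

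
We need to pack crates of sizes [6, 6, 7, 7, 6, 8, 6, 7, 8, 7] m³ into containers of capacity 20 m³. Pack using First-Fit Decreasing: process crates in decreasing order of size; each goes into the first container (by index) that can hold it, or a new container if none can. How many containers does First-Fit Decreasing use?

Sorted descending: 8, 8, 7, 7, 7, 7, 6, 6, 6, 6.
8 m³ → container 1 (remaining 12 m³)
8 m³ → container 1 (remaining 4 m³)
7 m³ → container 2 (remaining 13 m³)
7 m³ → container 2 (remaining 6 m³)
7 m³ → container 3 (remaining 13 m³)
7 m³ → container 3 (remaining 6 m³)
6 m³ → container 2 (remaining 0 m³)
6 m³ → container 3 (remaining 0 m³)
6 m³ → container 4 (remaining 14 m³)
6 m³ → container 4 (remaining 8 m³)

4 containers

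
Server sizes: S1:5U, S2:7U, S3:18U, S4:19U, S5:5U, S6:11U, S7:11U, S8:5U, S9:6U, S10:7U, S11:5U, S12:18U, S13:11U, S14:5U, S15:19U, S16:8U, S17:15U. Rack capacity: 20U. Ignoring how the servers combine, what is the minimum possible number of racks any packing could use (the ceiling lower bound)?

Total size = 5 + 7 + 18 + 19 + 5 + 11 + 11 + 5 + 6 + 7 + 5 + 18 + 11 + 5 + 19 + 8 + 15 = 175U.
⌈175 / 20⌉ = 9.

9 racks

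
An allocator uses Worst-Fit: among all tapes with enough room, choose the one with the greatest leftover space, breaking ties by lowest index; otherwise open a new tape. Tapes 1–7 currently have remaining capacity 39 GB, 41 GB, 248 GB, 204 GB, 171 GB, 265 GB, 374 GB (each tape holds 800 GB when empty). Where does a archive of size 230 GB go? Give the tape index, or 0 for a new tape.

7

Tapes with room: tape 3 (248 GB), tape 6 (265 GB), tape 7 (374 GB).
Most room is tape 7 with 374 GB free.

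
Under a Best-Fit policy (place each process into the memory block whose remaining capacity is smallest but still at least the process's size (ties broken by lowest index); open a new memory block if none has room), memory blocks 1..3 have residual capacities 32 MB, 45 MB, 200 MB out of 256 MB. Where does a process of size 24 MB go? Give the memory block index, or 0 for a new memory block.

1

Memory blocks with room: memory block 1 (32 MB), memory block 2 (45 MB), memory block 3 (200 MB).
Tightest fit is memory block 1 with 32 MB free.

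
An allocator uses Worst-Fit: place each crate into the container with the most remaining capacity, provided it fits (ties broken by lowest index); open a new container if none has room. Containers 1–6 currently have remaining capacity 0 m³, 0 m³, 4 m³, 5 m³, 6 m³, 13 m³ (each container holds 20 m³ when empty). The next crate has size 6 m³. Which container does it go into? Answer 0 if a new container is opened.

6

Containers with room: container 5 (6 m³), container 6 (13 m³).
Most room is container 6 with 13 m³ free.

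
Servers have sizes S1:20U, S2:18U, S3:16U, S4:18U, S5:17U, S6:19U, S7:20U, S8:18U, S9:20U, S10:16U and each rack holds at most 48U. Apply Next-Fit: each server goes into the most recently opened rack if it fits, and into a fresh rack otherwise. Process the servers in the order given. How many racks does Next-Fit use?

Put S1 (20U) in rack 1; 28U remain.
Put S2 (18U) in rack 1; 10U remain.
Put S3 (16U) in rack 2; 32U remain.
Put S4 (18U) in rack 2; 14U remain.
Put S5 (17U) in rack 3; 31U remain.
Put S6 (19U) in rack 3; 12U remain.
Put S7 (20U) in rack 4; 28U remain.
Put S8 (18U) in rack 4; 10U remain.
Put S9 (20U) in rack 5; 28U remain.
Put S10 (16U) in rack 5; 12U remain.

5 racks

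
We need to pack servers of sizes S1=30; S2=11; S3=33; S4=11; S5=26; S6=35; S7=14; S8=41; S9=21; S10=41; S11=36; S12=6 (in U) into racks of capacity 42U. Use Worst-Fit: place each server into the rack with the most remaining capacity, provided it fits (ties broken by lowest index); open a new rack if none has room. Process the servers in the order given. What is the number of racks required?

rack 1: place S1 (30U), 12U left
rack 1: place S2 (11U), 1U left
rack 2: place S3 (33U), 9U left
rack 3: place S4 (11U), 31U left
rack 3: place S5 (26U), 5U left
rack 4: place S6 (35U), 7U left
rack 5: place S7 (14U), 28U left
rack 6: place S8 (41U), 1U left
rack 5: place S9 (21U), 7U left
rack 7: place S10 (41U), 1U left
rack 8: place S11 (36U), 6U left
rack 2: place S12 (6U), 3U left
Final racks: [30,11] [33,6] [11,26] [35] [14,21] [41] [41] [36].

8 racks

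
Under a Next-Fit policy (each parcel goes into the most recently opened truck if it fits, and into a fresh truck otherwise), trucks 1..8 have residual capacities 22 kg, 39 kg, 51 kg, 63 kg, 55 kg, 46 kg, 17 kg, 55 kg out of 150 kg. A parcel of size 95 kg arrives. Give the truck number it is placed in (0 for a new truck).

Next-Fit only looks at truck 8, which has 55 kg free.
95 kg does not fit, so a new truck is opened.

0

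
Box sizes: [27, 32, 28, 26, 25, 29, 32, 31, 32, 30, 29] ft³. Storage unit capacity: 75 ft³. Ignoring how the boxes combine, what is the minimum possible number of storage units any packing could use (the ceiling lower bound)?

5 storage units

Total size = 27 + 32 + 28 + 26 + 25 + 29 + 32 + 31 + 32 + 30 + 29 = 321 ft³.
⌈321 / 75⌉ = 5.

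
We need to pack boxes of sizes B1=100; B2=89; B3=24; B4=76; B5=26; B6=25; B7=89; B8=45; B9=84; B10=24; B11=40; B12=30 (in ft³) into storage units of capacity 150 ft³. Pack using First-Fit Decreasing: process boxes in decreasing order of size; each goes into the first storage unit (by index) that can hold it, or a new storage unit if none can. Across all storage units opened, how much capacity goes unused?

98

Sorted descending: 100, 89, 89, 84, 76, 45, 40, 30, 26, 25, 24, 24.
storage unit 1: place 100 ft³, 50 ft³ left
storage unit 2: place 89 ft³, 61 ft³ left
storage unit 3: place 89 ft³, 61 ft³ left
storage unit 4: place 84 ft³, 66 ft³ left
storage unit 5: place 76 ft³, 74 ft³ left
storage unit 1: place 45 ft³, 5 ft³ left
storage unit 2: place 40 ft³, 21 ft³ left
storage unit 3: place 30 ft³, 31 ft³ left
storage unit 3: place 26 ft³, 5 ft³ left
storage unit 4: place 25 ft³, 41 ft³ left
storage unit 4: place 24 ft³, 17 ft³ left
storage unit 5: place 24 ft³, 50 ft³ left
5 storage units × 150 ft³ = 750 ft³; used 652 ft³; unused 98 ft³.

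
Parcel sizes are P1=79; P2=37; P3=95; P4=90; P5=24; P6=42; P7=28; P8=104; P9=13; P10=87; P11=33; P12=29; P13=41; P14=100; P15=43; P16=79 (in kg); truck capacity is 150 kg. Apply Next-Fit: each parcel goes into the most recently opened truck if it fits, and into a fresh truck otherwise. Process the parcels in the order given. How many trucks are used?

8 trucks

truck 1: place P1 (79 kg), 71 kg left
truck 1: place P2 (37 kg), 34 kg left
truck 2: place P3 (95 kg), 55 kg left
truck 3: place P4 (90 kg), 60 kg left
truck 3: place P5 (24 kg), 36 kg left
truck 4: place P6 (42 kg), 108 kg left
truck 4: place P7 (28 kg), 80 kg left
truck 5: place P8 (104 kg), 46 kg left
truck 5: place P9 (13 kg), 33 kg left
truck 6: place P10 (87 kg), 63 kg left
truck 6: place P11 (33 kg), 30 kg left
truck 6: place P12 (29 kg), 1 kg left
truck 7: place P13 (41 kg), 109 kg left
truck 7: place P14 (100 kg), 9 kg left
truck 8: place P15 (43 kg), 107 kg left
truck 8: place P16 (79 kg), 28 kg left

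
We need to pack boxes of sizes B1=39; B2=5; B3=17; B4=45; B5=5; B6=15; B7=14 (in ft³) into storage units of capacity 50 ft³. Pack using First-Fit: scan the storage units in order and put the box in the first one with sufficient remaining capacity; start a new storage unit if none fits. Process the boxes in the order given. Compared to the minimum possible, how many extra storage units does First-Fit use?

0

First-Fit: [39,5,5] [17,15,14] [45] → 3 storage units.
Total size 140 ft³; any packing needs at least ⌈140/50⌉ = 3 storage units.
So 3 is already optimal.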